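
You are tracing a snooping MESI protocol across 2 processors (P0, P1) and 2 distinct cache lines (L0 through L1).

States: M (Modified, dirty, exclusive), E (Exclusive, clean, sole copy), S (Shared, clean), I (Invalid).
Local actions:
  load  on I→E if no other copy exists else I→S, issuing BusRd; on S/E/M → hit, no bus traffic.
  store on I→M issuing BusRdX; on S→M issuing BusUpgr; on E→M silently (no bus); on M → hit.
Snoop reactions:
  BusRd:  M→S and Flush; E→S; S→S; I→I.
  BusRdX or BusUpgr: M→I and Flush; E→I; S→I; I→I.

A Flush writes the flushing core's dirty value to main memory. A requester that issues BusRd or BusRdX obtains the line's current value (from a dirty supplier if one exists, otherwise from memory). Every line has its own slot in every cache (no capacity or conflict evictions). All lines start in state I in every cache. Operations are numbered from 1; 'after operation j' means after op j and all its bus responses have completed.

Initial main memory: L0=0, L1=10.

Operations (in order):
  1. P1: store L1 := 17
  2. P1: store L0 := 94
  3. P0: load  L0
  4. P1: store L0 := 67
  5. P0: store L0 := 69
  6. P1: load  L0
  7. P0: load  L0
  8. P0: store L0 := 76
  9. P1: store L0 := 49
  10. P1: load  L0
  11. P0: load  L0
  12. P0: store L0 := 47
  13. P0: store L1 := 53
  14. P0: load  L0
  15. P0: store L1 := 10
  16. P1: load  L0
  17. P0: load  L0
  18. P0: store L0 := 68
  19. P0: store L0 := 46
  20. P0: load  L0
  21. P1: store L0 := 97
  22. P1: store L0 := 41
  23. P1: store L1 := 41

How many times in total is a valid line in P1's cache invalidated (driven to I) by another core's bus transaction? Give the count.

invalidations = 5

1. P1: store L1 := 17  bus=[BusRdX]  L1: P0=I P1=M  mem[L1]=10
2. P1: store L0 := 94  bus=[BusRdX]  L0: P0=I P1=M  mem[L0]=0
3. P0: load  L0  bus=[BusRd,Flush]  L0: P0=S P1=S  mem[L0]=94
4. P1: store L0 := 67  bus=[BusUpgr]  L0: P0=I P1=M  mem[L0]=94
5. P0: store L0 := 69  bus=[BusRdX,Flush]  L0: P0=M P1=I  mem[L0]=67
6. P1: load  L0  bus=[BusRd,Flush]  L0: P0=S P1=S  mem[L0]=69
7. P0: load  L0  bus=[-]  L0: P0=S P1=S  mem[L0]=69
8. P0: store L0 := 76  bus=[BusUpgr]  L0: P0=M P1=I  mem[L0]=69
9. P1: store L0 := 49  bus=[BusRdX,Flush]  L0: P0=I P1=M  mem[L0]=76
10. P1: load  L0  bus=[-]  L0: P0=I P1=M  mem[L0]=76
11. P0: load  L0  bus=[BusRd,Flush]  L0: P0=S P1=S  mem[L0]=49
12. P0: store L0 := 47  bus=[BusUpgr]  L0: P0=M P1=I  mem[L0]=49
13. P0: store L1 := 53  bus=[BusRdX,Flush]  L1: P0=M P1=I  mem[L1]=17
14. P0: load  L0  bus=[-]  L0: P0=M P1=I  mem[L0]=49
15. P0: store L1 := 10  bus=[-]  L1: P0=M P1=I  mem[L1]=17
16. P1: load  L0  bus=[BusRd,Flush]  L0: P0=S P1=S  mem[L0]=47
17. P0: load  L0  bus=[-]  L0: P0=S P1=S  mem[L0]=47
18. P0: store L0 := 68  bus=[BusUpgr]  L0: P0=M P1=I  mem[L0]=47
19. P0: store L0 := 46  bus=[-]  L0: P0=M P1=I  mem[L0]=47
20. P0: load  L0  bus=[-]  L0: P0=M P1=I  mem[L0]=47
21. P1: store L0 := 97  bus=[BusRdX,Flush]  L0: P0=I P1=M  mem[L0]=46
22. P1: store L0 := 41  bus=[-]  L0: P0=I P1=M  mem[L0]=46
23. P1: store L1 := 41  bus=[BusRdX,Flush]  L1: P0=I P1=M  mem[L1]=10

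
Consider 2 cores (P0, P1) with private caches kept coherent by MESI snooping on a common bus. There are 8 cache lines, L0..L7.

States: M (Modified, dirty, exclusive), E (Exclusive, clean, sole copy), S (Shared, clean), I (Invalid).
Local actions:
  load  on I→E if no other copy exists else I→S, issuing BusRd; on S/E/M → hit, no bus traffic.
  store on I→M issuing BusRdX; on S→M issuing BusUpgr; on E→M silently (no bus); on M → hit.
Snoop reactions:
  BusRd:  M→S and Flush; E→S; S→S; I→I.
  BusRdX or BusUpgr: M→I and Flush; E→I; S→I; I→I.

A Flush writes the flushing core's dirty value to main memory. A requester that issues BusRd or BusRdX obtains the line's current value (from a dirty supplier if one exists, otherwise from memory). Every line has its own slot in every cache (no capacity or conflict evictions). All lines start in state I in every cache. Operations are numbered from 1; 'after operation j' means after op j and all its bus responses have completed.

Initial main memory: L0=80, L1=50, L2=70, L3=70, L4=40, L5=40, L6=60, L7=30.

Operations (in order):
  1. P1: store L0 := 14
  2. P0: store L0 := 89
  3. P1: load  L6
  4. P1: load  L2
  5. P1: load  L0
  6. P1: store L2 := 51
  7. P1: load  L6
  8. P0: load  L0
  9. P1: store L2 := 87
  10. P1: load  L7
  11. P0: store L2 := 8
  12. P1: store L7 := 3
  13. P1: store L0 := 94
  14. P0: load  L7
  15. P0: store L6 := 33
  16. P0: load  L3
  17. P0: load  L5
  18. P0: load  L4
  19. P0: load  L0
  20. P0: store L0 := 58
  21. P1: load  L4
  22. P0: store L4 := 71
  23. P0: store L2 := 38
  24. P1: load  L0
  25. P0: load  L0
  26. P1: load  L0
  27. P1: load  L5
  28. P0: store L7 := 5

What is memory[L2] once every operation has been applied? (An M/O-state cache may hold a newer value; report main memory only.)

[1] P1: store L0 := 14 | P0:I, P1:M(14) | bus: BusRdX
[2] P0: store L0 := 89 | P0:M(89), P1:I | bus: BusRdX,Flush
[3] P1: load  L6 | P0:I, P1:E(60) | bus: BusRd
[4] P1: load  L2 | P0:I, P1:E(70) | bus: BusRd
[5] P1: load  L0 | P0:S(89), P1:S(89) | bus: BusRd,Flush
[6] P1: store L2 := 51 | P0:I, P1:M(51) | bus: none
[7] P1: load  L6 | P0:I, P1:E(60) | bus: none
[8] P0: load  L0 | P0:S(89), P1:S(89) | bus: none
[9] P1: store L2 := 87 | P0:I, P1:M(87) | bus: none
[10] P1: load  L7 | P0:I, P1:E(30) | bus: BusRd
[11] P0: store L2 := 8 | P0:M(8), P1:I | bus: BusRdX,Flush
[12] P1: store L7 := 3 | P0:I, P1:M(3) | bus: none
[13] P1: store L0 := 94 | P0:I, P1:M(94) | bus: BusUpgr
[14] P0: load  L7 | P0:S(3), P1:S(3) | bus: BusRd,Flush
[15] P0: store L6 := 33 | P0:M(33), P1:I | bus: BusRdX
[16] P0: load  L3 | P0:E(70), P1:I | bus: BusRd
[17] P0: load  L5 | P0:E(40), P1:I | bus: BusRd
[18] P0: load  L4 | P0:E(40), P1:I | bus: BusRd
[19] P0: load  L0 | P0:S(94), P1:S(94) | bus: BusRd,Flush
[20] P0: store L0 := 58 | P0:M(58), P1:I | bus: BusUpgr
[21] P1: load  L4 | P0:S(40), P1:S(40) | bus: BusRd
[22] P0: store L4 := 71 | P0:M(71), P1:I | bus: BusUpgr
[23] P0: store L2 := 38 | P0:M(38), P1:I | bus: none
[24] P1: load  L0 | P0:S(58), P1:S(58) | bus: BusRd,Flush
[25] P0: load  L0 | P0:S(58), P1:S(58) | bus: none
[26] P1: load  L0 | P0:S(58), P1:S(58) | bus: none
[27] P1: load  L5 | P0:S(40), P1:S(40) | bus: BusRd
[28] P0: store L7 := 5 | P0:M(5), P1:I | bus: BusUpgr

memory[L2] = 87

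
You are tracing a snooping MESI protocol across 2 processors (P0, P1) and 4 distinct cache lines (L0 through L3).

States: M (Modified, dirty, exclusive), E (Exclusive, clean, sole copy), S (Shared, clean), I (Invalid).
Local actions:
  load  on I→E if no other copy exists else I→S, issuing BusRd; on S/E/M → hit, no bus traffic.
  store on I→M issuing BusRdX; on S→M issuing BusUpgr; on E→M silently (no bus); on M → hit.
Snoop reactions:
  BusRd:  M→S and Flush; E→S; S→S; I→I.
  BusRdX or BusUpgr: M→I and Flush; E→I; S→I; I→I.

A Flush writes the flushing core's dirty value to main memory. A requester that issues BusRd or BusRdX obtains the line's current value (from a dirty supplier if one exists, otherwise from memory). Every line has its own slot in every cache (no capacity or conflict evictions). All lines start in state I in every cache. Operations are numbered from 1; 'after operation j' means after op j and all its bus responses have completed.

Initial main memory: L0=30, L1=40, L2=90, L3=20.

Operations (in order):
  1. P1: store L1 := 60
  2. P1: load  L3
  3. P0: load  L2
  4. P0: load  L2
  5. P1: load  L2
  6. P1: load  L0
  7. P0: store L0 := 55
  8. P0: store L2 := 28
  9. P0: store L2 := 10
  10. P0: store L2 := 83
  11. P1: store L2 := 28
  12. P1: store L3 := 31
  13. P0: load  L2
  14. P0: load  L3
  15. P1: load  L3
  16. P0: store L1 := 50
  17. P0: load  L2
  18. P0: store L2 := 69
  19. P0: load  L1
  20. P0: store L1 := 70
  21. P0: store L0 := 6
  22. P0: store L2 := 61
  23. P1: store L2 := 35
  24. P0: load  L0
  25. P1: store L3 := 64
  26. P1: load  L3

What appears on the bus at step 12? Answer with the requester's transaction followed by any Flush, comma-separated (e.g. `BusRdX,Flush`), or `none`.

bus = none

step 1: P1: store L1 := 60  ⟶  IM  (L1)  txn=BusRdX  M[L1]=40
step 2: P1: load  L3  ⟶  IE  (L3)  txn=BusRd  M[L3]=20
step 3: P0: load  L2  ⟶  EI  (L2)  txn=BusRd  M[L2]=90
step 4: P0: load  L2  ⟶  EI  (L2)  txn=∅  M[L2]=90
step 5: P1: load  L2  ⟶  SS  (L2)  txn=BusRd  M[L2]=90
step 6: P1: load  L0  ⟶  IE  (L0)  txn=BusRd  M[L0]=30
step 7: P0: store L0 := 55  ⟶  MI  (L0)  txn=BusRdX  M[L0]=30
step 8: P0: store L2 := 28  ⟶  MI  (L2)  txn=BusUpgr  M[L2]=90
step 9: P0: store L2 := 10  ⟶  MI  (L2)  txn=∅  M[L2]=90
step 10: P0: store L2 := 83  ⟶  MI  (L2)  txn=∅  M[L2]=90
step 11: P1: store L2 := 28  ⟶  IM  (L2)  txn=BusRdX+Flush  M[L2]=83
step 12: P1: store L3 := 31  ⟶  IM  (L3)  txn=∅  M[L3]=20
step 13: P0: load  L2  ⟶  SS  (L2)  txn=BusRd+Flush  M[L2]=28
step 14: P0: load  L3  ⟶  SS  (L3)  txn=BusRd+Flush  M[L3]=31
step 15: P1: load  L3  ⟶  SS  (L3)  txn=∅  M[L3]=31
step 16: P0: store L1 := 50  ⟶  MI  (L1)  txn=BusRdX+Flush  M[L1]=60
step 17: P0: load  L2  ⟶  SS  (L2)  txn=∅  M[L2]=28
step 18: P0: store L2 := 69  ⟶  MI  (L2)  txn=BusUpgr  M[L2]=28
step 19: P0: load  L1  ⟶  MI  (L1)  txn=∅  M[L1]=60
step 20: P0: store L1 := 70  ⟶  MI  (L1)  txn=∅  M[L1]=60
step 21: P0: store L0 := 6  ⟶  MI  (L0)  txn=∅  M[L0]=30
step 22: P0: store L2 := 61  ⟶  MI  (L2)  txn=∅  M[L2]=28
step 23: P1: store L2 := 35  ⟶  IM  (L2)  txn=BusRdX+Flush  M[L2]=61
step 24: P0: load  L0  ⟶  MI  (L0)  txn=∅  M[L0]=30
step 25: P1: store L3 := 64  ⟶  IM  (L3)  txn=BusUpgr  M[L3]=31
step 26: P1: load  L3  ⟶  IM  (L3)  txn=∅  M[L3]=31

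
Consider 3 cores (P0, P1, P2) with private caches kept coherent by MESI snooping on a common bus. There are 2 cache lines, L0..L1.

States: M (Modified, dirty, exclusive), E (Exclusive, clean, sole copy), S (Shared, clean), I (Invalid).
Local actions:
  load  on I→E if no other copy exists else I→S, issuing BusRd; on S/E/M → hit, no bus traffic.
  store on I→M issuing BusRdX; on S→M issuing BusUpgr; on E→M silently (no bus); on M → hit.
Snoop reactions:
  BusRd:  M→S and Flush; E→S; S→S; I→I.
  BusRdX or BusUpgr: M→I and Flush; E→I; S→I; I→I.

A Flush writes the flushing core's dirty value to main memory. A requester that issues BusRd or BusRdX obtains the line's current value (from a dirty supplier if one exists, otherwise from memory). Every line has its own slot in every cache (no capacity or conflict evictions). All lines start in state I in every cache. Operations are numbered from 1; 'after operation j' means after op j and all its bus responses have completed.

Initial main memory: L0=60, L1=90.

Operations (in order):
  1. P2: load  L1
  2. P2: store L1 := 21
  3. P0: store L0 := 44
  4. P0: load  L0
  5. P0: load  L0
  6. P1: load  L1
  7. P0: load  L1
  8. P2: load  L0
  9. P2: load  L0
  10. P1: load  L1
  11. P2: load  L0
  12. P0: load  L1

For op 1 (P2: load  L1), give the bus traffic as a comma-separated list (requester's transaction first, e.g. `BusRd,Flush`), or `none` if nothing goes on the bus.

bus = BusRd

step 1: P2: load  L1  ⟶  IIE  (L1)  txn=BusRd  M[L1]=90
step 2: P2: store L1 := 21  ⟶  IIM  (L1)  txn=∅  M[L1]=90
step 3: P0: store L0 := 44  ⟶  MII  (L0)  txn=BusRdX  M[L0]=60
step 4: P0: load  L0  ⟶  MII  (L0)  txn=∅  M[L0]=60
step 5: P0: load  L0  ⟶  MII  (L0)  txn=∅  M[L0]=60
step 6: P1: load  L1  ⟶  ISS  (L1)  txn=BusRd+Flush  M[L1]=21
step 7: P0: load  L1  ⟶  SSS  (L1)  txn=BusRd  M[L1]=21
step 8: P2: load  L0  ⟶  SIS  (L0)  txn=BusRd+Flush  M[L0]=44
step 9: P2: load  L0  ⟶  SIS  (L0)  txn=∅  M[L0]=44
step 10: P1: load  L1  ⟶  SSS  (L1)  txn=∅  M[L1]=21
step 11: P2: load  L0  ⟶  SIS  (L0)  txn=∅  M[L0]=44
step 12: P0: load  L1  ⟶  SSS  (L1)  txn=∅  M[L1]=21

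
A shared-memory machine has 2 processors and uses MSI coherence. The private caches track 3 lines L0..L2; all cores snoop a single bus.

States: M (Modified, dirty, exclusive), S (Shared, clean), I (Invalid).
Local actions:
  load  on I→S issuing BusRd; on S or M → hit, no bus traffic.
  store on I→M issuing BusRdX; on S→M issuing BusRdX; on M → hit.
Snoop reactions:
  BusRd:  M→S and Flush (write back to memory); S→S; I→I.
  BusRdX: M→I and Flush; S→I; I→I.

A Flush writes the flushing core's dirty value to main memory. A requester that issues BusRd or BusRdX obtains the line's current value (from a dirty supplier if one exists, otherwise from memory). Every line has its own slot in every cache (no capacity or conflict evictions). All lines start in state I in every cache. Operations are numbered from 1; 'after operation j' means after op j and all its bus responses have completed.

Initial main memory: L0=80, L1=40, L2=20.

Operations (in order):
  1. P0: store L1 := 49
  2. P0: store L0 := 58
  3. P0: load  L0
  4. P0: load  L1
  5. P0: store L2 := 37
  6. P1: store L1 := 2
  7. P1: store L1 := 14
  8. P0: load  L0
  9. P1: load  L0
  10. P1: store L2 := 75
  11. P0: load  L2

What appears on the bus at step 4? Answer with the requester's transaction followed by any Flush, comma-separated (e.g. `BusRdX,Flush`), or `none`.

1. P0: store L1 := 49  bus=[BusRdX]  L1: P0=M P1=I  mem[L1]=40
2. P0: store L0 := 58  bus=[BusRdX]  L0: P0=M P1=I  mem[L0]=80
3. P0: load  L0  bus=[-]  L0: P0=M P1=I  mem[L0]=80
4. P0: load  L1  bus=[-]  L1: P0=M P1=I  mem[L1]=40
5. P0: store L2 := 37  bus=[BusRdX]  L2: P0=M P1=I  mem[L2]=20
6. P1: store L1 := 2  bus=[BusRdX,Flush]  L1: P0=I P1=M  mem[L1]=49
7. P1: store L1 := 14  bus=[-]  L1: P0=I P1=M  mem[L1]=49
8. P0: load  L0  bus=[-]  L0: P0=M P1=I  mem[L0]=80
9. P1: load  L0  bus=[BusRd,Flush]  L0: P0=S P1=S  mem[L0]=58
10. P1: store L2 := 75  bus=[BusRdX,Flush]  L2: P0=I P1=M  mem[L2]=37
11. P0: load  L2  bus=[BusRd,Flush]  L2: P0=S P1=S  mem[L2]=75

bus = none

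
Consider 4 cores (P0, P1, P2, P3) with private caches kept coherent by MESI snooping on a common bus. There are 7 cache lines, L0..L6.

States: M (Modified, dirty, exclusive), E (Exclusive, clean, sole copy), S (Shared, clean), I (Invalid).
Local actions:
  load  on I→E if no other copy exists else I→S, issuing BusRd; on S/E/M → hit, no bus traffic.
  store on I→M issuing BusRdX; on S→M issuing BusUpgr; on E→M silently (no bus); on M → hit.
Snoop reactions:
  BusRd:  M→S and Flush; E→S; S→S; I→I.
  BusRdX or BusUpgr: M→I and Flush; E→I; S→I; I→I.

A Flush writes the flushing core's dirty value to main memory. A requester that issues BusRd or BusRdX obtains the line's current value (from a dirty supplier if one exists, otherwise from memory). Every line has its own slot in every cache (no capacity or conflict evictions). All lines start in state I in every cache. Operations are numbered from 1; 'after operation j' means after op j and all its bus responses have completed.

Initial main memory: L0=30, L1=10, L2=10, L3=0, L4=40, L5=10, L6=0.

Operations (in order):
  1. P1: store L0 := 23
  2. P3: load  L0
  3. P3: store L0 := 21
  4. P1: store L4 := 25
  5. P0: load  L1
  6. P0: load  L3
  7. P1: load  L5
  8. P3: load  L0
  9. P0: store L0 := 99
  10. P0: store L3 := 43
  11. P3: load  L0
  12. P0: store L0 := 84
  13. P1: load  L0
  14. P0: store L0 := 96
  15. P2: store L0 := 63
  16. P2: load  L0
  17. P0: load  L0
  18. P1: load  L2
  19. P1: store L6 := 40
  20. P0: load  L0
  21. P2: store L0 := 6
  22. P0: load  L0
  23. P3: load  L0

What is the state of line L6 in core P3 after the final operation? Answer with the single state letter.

state = I

[1] P1: store L0 := 23 | P0:I, P1:M(23), P2:I, P3:I | bus: BusRdX
[2] P3: load  L0 | P0:I, P1:S(23), P2:I, P3:S(23) | bus: BusRd,Flush
[3] P3: store L0 := 21 | P0:I, P1:I, P2:I, P3:M(21) | bus: BusUpgr
[4] P1: store L4 := 25 | P0:I, P1:M(25), P2:I, P3:I | bus: BusRdX
[5] P0: load  L1 | P0:E(10), P1:I, P2:I, P3:I | bus: BusRd
[6] P0: load  L3 | P0:E(0), P1:I, P2:I, P3:I | bus: BusRd
[7] P1: load  L5 | P0:I, P1:E(10), P2:I, P3:I | bus: BusRd
[8] P3: load  L0 | P0:I, P1:I, P2:I, P3:M(21) | bus: none
[9] P0: store L0 := 99 | P0:M(99), P1:I, P2:I, P3:I | bus: BusRdX,Flush
[10] P0: store L3 := 43 | P0:M(43), P1:I, P2:I, P3:I | bus: none
[11] P3: load  L0 | P0:S(99), P1:I, P2:I, P3:S(99) | bus: BusRd,Flush
[12] P0: store L0 := 84 | P0:M(84), P1:I, P2:I, P3:I | bus: BusUpgr
[13] P1: load  L0 | P0:S(84), P1:S(84), P2:I, P3:I | bus: BusRd,Flush
[14] P0: store L0 := 96 | P0:M(96), P1:I, P2:I, P3:I | bus: BusUpgr
[15] P2: store L0 := 63 | P0:I, P1:I, P2:M(63), P3:I | bus: BusRdX,Flush
[16] P2: load  L0 | P0:I, P1:I, P2:M(63), P3:I | bus: none
[17] P0: load  L0 | P0:S(63), P1:I, P2:S(63), P3:I | bus: BusRd,Flush
[18] P1: load  L2 | P0:I, P1:E(10), P2:I, P3:I | bus: BusRd
[19] P1: store L6 := 40 | P0:I, P1:M(40), P2:I, P3:I | bus: BusRdX
[20] P0: load  L0 | P0:S(63), P1:I, P2:S(63), P3:I | bus: none
[21] P2: store L0 := 6 | P0:I, P1:I, P2:M(6), P3:I | bus: BusUpgr
[22] P0: load  L0 | P0:S(6), P1:I, P2:S(6), P3:I | bus: BusRd,Flush
[23] P3: load  L0 | P0:S(6), P1:I, P2:S(6), P3:S(6) | bus: BusRd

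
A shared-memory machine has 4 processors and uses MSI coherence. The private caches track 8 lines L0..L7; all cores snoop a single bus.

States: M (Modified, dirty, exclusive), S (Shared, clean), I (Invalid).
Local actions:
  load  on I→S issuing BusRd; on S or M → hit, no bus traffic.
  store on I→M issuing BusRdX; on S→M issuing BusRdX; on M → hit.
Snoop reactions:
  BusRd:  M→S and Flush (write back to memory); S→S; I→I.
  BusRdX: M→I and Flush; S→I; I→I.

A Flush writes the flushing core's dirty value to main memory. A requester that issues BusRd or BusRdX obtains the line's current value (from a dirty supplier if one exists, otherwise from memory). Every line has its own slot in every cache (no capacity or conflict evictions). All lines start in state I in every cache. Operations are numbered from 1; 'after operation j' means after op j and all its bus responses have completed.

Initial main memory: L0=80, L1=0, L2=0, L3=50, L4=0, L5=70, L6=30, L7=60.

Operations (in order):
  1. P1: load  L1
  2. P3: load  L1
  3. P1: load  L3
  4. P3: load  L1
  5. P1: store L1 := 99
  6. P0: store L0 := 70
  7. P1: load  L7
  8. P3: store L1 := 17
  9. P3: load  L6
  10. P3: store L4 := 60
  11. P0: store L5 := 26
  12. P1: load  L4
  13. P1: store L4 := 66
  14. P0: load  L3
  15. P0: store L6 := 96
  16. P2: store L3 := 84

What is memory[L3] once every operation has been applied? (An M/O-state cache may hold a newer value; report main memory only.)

step 1: P1: load  L1  ⟶  ISII  (L1)  txn=BusRd  M[L1]=0
step 2: P3: load  L1  ⟶  ISIS  (L1)  txn=BusRd  M[L1]=0
step 3: P1: load  L3  ⟶  ISII  (L3)  txn=BusRd  M[L3]=50
step 4: P3: load  L1  ⟶  ISIS  (L1)  txn=∅  M[L1]=0
step 5: P1: store L1 := 99  ⟶  IMII  (L1)  txn=BusRdX  M[L1]=0
step 6: P0: store L0 := 70  ⟶  MIII  (L0)  txn=BusRdX  M[L0]=80
step 7: P1: load  L7  ⟶  ISII  (L7)  txn=BusRd  M[L7]=60
step 8: P3: store L1 := 17  ⟶  IIIM  (L1)  txn=BusRdX+Flush  M[L1]=99
step 9: P3: load  L6  ⟶  IIIS  (L6)  txn=BusRd  M[L6]=30
step 10: P3: store L4 := 60  ⟶  IIIM  (L4)  txn=BusRdX  M[L4]=0
step 11: P0: store L5 := 26  ⟶  MIII  (L5)  txn=BusRdX  M[L5]=70
step 12: P1: load  L4  ⟶  ISIS  (L4)  txn=BusRd+Flush  M[L4]=60
step 13: P1: store L4 := 66  ⟶  IMII  (L4)  txn=BusRdX  M[L4]=60
step 14: P0: load  L3  ⟶  SSII  (L3)  txn=BusRd  M[L3]=50
step 15: P0: store L6 := 96  ⟶  MIII  (L6)  txn=BusRdX  M[L6]=30
step 16: P2: store L3 := 84  ⟶  IIMI  (L3)  txn=BusRdX  M[L3]=50

memory[L3] = 50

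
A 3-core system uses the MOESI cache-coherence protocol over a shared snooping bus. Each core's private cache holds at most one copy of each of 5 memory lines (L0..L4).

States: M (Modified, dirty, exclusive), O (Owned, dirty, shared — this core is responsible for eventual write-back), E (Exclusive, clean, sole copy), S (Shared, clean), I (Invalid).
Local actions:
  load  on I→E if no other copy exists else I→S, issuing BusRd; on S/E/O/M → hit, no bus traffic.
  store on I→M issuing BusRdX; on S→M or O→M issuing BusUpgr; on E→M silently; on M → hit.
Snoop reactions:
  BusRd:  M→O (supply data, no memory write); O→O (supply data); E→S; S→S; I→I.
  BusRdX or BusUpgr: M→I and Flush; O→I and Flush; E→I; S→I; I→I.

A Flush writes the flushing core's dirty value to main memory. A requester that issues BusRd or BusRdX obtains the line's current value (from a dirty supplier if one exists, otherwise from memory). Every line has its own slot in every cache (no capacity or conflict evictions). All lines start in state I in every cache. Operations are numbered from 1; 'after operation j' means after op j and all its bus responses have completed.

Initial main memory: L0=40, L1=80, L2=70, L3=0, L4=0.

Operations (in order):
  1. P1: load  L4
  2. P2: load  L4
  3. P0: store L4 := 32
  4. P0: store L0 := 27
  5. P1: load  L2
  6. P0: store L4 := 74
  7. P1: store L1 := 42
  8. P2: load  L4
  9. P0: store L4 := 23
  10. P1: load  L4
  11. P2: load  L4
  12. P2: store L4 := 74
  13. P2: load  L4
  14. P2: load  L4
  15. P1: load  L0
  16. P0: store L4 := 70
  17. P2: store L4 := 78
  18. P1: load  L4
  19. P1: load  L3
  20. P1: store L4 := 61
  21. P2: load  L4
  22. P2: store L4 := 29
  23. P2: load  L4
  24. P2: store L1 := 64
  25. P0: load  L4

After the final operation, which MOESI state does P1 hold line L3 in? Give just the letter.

[1] P1: load  L4 | P0:I, P1:E(0), P2:I | bus: BusRd
[2] P2: load  L4 | P0:I, P1:S(0), P2:S(0) | bus: BusRd
[3] P0: store L4 := 32 | P0:M(32), P1:I, P2:I | bus: BusRdX
[4] P0: store L0 := 27 | P0:M(27), P1:I, P2:I | bus: BusRdX
[5] P1: load  L2 | P0:I, P1:E(70), P2:I | bus: BusRd
[6] P0: store L4 := 74 | P0:M(74), P1:I, P2:I | bus: none
[7] P1: store L1 := 42 | P0:I, P1:M(42), P2:I | bus: BusRdX
[8] P2: load  L4 | P0:O(74), P1:I, P2:S(74) | bus: BusRd
[9] P0: store L4 := 23 | P0:M(23), P1:I, P2:I | bus: BusUpgr
[10] P1: load  L4 | P0:O(23), P1:S(23), P2:I | bus: BusRd
[11] P2: load  L4 | P0:O(23), P1:S(23), P2:S(23) | bus: BusRd
[12] P2: store L4 := 74 | P0:I, P1:I, P2:M(74) | bus: BusUpgr,Flush
[13] P2: load  L4 | P0:I, P1:I, P2:M(74) | bus: none
[14] P2: load  L4 | P0:I, P1:I, P2:M(74) | bus: none
[15] P1: load  L0 | P0:O(27), P1:S(27), P2:I | bus: BusRd
[16] P0: store L4 := 70 | P0:M(70), P1:I, P2:I | bus: BusRdX,Flush
[17] P2: store L4 := 78 | P0:I, P1:I, P2:M(78) | bus: BusRdX,Flush
[18] P1: load  L4 | P0:I, P1:S(78), P2:O(78) | bus: BusRd
[19] P1: load  L3 | P0:I, P1:E(0), P2:I | bus: BusRd
[20] P1: store L4 := 61 | P0:I, P1:M(61), P2:I | bus: BusUpgr,Flush
[21] P2: load  L4 | P0:I, P1:O(61), P2:S(61) | bus: BusRd
[22] P2: store L4 := 29 | P0:I, P1:I, P2:M(29) | bus: BusUpgr,Flush
[23] P2: load  L4 | P0:I, P1:I, P2:M(29) | bus: none
[24] P2: store L1 := 64 | P0:I, P1:I, P2:M(64) | bus: BusRdX,Flush
[25] P0: load  L4 | P0:S(29), P1:I, P2:O(29) | bus: BusRd

state = E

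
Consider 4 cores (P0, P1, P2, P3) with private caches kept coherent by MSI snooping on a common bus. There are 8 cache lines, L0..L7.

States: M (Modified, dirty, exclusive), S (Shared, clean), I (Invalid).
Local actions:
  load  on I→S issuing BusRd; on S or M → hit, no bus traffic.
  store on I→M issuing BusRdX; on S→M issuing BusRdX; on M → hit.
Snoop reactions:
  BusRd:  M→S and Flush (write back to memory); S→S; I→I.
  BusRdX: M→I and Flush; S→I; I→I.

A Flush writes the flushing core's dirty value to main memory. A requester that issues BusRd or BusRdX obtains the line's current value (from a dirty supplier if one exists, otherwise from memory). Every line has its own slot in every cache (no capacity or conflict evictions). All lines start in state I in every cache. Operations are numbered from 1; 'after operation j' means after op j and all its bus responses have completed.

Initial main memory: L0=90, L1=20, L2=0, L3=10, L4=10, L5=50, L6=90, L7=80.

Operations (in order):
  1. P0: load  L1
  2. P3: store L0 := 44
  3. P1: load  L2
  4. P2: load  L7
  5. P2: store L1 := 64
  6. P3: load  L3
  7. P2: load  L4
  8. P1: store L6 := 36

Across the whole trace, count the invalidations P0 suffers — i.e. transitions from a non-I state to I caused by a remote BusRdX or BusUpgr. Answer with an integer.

invalidations = 1

1. P0: load  L1  bus=[BusRd]  L1: P0=S P1=I P2=I P3=I  mem[L1]=20
2. P3: store L0 := 44  bus=[BusRdX]  L0: P0=I P1=I P2=I P3=M  mem[L0]=90
3. P1: load  L2  bus=[BusRd]  L2: P0=I P1=S P2=I P3=I  mem[L2]=0
4. P2: load  L7  bus=[BusRd]  L7: P0=I P1=I P2=S P3=I  mem[L7]=80
5. P2: store L1 := 64  bus=[BusRdX]  L1: P0=I P1=I P2=M P3=I  mem[L1]=20
6. P3: load  L3  bus=[BusRd]  L3: P0=I P1=I P2=I P3=S  mem[L3]=10
7. P2: load  L4  bus=[BusRd]  L4: P0=I P1=I P2=S P3=I  mem[L4]=10
8. P1: store L6 := 36  bus=[BusRdX]  L6: P0=I P1=M P2=I P3=I  mem[L6]=90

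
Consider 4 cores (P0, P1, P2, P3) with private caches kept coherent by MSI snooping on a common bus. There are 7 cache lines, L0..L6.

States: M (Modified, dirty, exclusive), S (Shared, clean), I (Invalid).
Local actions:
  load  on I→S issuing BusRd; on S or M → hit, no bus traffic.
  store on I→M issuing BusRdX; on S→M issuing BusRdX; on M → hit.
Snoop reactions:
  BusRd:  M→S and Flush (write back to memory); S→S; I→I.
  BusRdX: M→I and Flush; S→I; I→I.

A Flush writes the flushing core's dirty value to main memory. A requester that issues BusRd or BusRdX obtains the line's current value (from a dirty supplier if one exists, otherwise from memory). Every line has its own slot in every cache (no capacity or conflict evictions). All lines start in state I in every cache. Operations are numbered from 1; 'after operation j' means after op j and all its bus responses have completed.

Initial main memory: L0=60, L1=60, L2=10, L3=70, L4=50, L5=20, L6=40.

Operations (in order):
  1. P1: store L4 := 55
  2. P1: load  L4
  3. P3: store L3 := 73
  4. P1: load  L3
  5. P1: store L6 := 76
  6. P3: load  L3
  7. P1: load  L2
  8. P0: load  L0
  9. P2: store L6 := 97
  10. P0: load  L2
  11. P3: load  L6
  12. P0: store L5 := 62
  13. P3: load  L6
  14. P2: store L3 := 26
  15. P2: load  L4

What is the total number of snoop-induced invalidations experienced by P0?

  op1 P1: store L4 := 55 → I/M/I/I on L4; bus BusRdX; mem=50
  op2 P1: load  L4 → I/M/I/I on L4; bus (none); mem=50
  op3 P3: store L3 := 73 → I/I/I/M on L3; bus BusRdX; mem=70
  op4 P1: load  L3 → I/S/I/S on L3; bus BusRd Flush; mem=73
  op5 P1: store L6 := 76 → I/M/I/I on L6; bus BusRdX; mem=40
  op6 P3: load  L3 → I/S/I/S on L3; bus (none); mem=73
  op7 P1: load  L2 → I/S/I/I on L2; bus BusRd; mem=10
  op8 P0: load  L0 → S/I/I/I on L0; bus BusRd; mem=60
  op9 P2: store L6 := 97 → I/I/M/I on L6; bus BusRdX Flush; mem=76
  op10 P0: load  L2 → S/S/I/I on L2; bus BusRd; mem=10
  op11 P3: load  L6 → I/I/S/S on L6; bus BusRd Flush; mem=97
  op12 P0: store L5 := 62 → M/I/I/I on L5; bus BusRdX; mem=20
  op13 P3: load  L6 → I/I/S/S on L6; bus (none); mem=97
  op14 P2: store L3 := 26 → I/I/M/I on L3; bus BusRdX; mem=73
  op15 P2: load  L4 → I/S/S/I on L4; bus BusRd Flush; mem=55

invalidations = 0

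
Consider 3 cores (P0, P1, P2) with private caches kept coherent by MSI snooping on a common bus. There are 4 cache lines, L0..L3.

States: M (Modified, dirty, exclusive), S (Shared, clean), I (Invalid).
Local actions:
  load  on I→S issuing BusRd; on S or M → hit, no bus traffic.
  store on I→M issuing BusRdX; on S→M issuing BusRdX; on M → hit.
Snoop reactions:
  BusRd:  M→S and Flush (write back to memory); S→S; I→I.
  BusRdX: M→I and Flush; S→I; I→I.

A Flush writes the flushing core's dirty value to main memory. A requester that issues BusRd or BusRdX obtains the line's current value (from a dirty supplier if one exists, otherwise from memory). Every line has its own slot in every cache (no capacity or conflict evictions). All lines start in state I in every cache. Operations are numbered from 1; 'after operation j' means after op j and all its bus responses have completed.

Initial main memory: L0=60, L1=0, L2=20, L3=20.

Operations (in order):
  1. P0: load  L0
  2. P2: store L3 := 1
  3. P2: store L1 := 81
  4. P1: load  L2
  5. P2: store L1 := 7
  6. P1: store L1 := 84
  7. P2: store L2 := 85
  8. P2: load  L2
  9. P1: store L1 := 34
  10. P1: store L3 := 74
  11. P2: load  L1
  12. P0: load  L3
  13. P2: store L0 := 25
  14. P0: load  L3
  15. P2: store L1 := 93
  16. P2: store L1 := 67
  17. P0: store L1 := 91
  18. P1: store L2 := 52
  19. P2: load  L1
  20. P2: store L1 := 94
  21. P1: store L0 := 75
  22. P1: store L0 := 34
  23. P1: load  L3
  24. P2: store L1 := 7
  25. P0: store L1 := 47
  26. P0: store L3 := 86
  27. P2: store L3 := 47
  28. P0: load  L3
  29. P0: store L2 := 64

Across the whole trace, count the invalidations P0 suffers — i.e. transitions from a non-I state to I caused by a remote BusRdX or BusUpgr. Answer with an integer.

1. P0: load  L0  bus=[BusRd]  L0: P0=S P1=I P2=I  mem[L0]=60
2. P2: store L3 := 1  bus=[BusRdX]  L3: P0=I P1=I P2=M  mem[L3]=20
3. P2: store L1 := 81  bus=[BusRdX]  L1: P0=I P1=I P2=M  mem[L1]=0
4. P1: load  L2  bus=[BusRd]  L2: P0=I P1=S P2=I  mem[L2]=20
5. P2: store L1 := 7  bus=[-]  L1: P0=I P1=I P2=M  mem[L1]=0
6. P1: store L1 := 84  bus=[BusRdX,Flush]  L1: P0=I P1=M P2=I  mem[L1]=7
7. P2: store L2 := 85  bus=[BusRdX]  L2: P0=I P1=I P2=M  mem[L2]=20
8. P2: load  L2  bus=[-]  L2: P0=I P1=I P2=M  mem[L2]=20
9. P1: store L1 := 34  bus=[-]  L1: P0=I P1=M P2=I  mem[L1]=7
10. P1: store L3 := 74  bus=[BusRdX,Flush]  L3: P0=I P1=M P2=I  mem[L3]=1
11. P2: load  L1  bus=[BusRd,Flush]  L1: P0=I P1=S P2=S  mem[L1]=34
12. P0: load  L3  bus=[BusRd,Flush]  L3: P0=S P1=S P2=I  mem[L3]=74
13. P2: store L0 := 25  bus=[BusRdX]  L0: P0=I P1=I P2=M  mem[L0]=60
14. P0: load  L3  bus=[-]  L3: P0=S P1=S P2=I  mem[L3]=74
15. P2: store L1 := 93  bus=[BusRdX]  L1: P0=I P1=I P2=M  mem[L1]=34
16. P2: store L1 := 67  bus=[-]  L1: P0=I P1=I P2=M  mem[L1]=34
17. P0: store L1 := 91  bus=[BusRdX,Flush]  L1: P0=M P1=I P2=I  mem[L1]=67
18. P1: store L2 := 52  bus=[BusRdX,Flush]  L2: P0=I P1=M P2=I  mem[L2]=85
19. P2: load  L1  bus=[BusRd,Flush]  L1: P0=S P1=I P2=S  mem[L1]=91
20. P2: store L1 := 94  bus=[BusRdX]  L1: P0=I P1=I P2=M  mem[L1]=91
21. P1: store L0 := 75  bus=[BusRdX,Flush]  L0: P0=I P1=M P2=I  mem[L0]=25
22. P1: store L0 := 34  bus=[-]  L0: P0=I P1=M P2=I  mem[L0]=25
23. P1: load  L3  bus=[-]  L3: P0=S P1=S P2=I  mem[L3]=74
24. P2: store L1 := 7  bus=[-]  L1: P0=I P1=I P2=M  mem[L1]=91
25. P0: store L1 := 47  bus=[BusRdX,Flush]  L1: P0=M P1=I P2=I  mem[L1]=7
26. P0: store L3 := 86  bus=[BusRdX]  L3: P0=M P1=I P2=I  mem[L3]=74
27. P2: store L3 := 47  bus=[BusRdX,Flush]  L3: P0=I P1=I P2=M  mem[L3]=86
28. P0: load  L3  bus=[BusRd,Flush]  L3: P0=S P1=I P2=S  mem[L3]=47
29. P0: store L2 := 64  bus=[BusRdX,Flush]  L2: P0=M P1=I P2=I  mem[L2]=52

invalidations = 3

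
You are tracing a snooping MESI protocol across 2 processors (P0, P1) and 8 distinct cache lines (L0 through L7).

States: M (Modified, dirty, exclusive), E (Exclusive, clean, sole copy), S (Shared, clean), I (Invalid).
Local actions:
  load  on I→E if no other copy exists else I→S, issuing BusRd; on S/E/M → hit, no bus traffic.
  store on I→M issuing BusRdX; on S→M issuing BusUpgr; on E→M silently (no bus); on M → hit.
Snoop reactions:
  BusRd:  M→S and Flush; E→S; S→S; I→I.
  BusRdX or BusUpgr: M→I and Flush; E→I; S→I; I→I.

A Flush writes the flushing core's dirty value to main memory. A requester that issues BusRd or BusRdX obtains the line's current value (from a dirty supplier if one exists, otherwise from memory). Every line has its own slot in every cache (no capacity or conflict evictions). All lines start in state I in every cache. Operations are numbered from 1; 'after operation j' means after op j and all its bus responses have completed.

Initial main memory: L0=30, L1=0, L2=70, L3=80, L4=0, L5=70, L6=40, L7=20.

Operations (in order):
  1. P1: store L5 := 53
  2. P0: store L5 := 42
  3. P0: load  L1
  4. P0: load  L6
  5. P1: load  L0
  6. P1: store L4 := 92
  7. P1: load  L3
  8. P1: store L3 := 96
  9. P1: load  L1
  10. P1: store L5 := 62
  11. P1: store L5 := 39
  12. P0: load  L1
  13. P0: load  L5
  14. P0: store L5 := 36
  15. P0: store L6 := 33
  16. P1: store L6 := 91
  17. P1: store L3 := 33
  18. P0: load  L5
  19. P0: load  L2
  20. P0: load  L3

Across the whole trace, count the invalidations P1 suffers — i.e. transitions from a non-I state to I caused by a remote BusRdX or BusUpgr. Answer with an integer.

step 1: P1: store L5 := 53  ⟶  IM  (L5)  txn=BusRdX  M[L5]=70
step 2: P0: store L5 := 42  ⟶  MI  (L5)  txn=BusRdX+Flush  M[L5]=53
step 3: P0: load  L1  ⟶  EI  (L1)  txn=BusRd  M[L1]=0
step 4: P0: load  L6  ⟶  EI  (L6)  txn=BusRd  M[L6]=40
step 5: P1: load  L0  ⟶  IE  (L0)  txn=BusRd  M[L0]=30
step 6: P1: store L4 := 92  ⟶  IM  (L4)  txn=BusRdX  M[L4]=0
step 7: P1: load  L3  ⟶  IE  (L3)  txn=BusRd  M[L3]=80
step 8: P1: store L3 := 96  ⟶  IM  (L3)  txn=∅  M[L3]=80
step 9: P1: load  L1  ⟶  SS  (L1)  txn=BusRd  M[L1]=0
step 10: P1: store L5 := 62  ⟶  IM  (L5)  txn=BusRdX+Flush  M[L5]=42
step 11: P1: store L5 := 39  ⟶  IM  (L5)  txn=∅  M[L5]=42
step 12: P0: load  L1  ⟶  SS  (L1)  txn=∅  M[L1]=0
step 13: P0: load  L5  ⟶  SS  (L5)  txn=BusRd+Flush  M[L5]=39
step 14: P0: store L5 := 36  ⟶  MI  (L5)  txn=BusUpgr  M[L5]=39
step 15: P0: store L6 := 33  ⟶  MI  (L6)  txn=∅  M[L6]=40
step 16: P1: store L6 := 91  ⟶  IM  (L6)  txn=BusRdX+Flush  M[L6]=33
step 17: P1: store L3 := 33  ⟶  IM  (L3)  txn=∅  M[L3]=80
step 18: P0: load  L5  ⟶  MI  (L5)  txn=∅  M[L5]=39
step 19: P0: load  L2  ⟶  EI  (L2)  txn=BusRd  M[L2]=70
step 20: P0: load  L3  ⟶  SS  (L3)  txn=BusRd+Flush  M[L3]=33

invalidations = 2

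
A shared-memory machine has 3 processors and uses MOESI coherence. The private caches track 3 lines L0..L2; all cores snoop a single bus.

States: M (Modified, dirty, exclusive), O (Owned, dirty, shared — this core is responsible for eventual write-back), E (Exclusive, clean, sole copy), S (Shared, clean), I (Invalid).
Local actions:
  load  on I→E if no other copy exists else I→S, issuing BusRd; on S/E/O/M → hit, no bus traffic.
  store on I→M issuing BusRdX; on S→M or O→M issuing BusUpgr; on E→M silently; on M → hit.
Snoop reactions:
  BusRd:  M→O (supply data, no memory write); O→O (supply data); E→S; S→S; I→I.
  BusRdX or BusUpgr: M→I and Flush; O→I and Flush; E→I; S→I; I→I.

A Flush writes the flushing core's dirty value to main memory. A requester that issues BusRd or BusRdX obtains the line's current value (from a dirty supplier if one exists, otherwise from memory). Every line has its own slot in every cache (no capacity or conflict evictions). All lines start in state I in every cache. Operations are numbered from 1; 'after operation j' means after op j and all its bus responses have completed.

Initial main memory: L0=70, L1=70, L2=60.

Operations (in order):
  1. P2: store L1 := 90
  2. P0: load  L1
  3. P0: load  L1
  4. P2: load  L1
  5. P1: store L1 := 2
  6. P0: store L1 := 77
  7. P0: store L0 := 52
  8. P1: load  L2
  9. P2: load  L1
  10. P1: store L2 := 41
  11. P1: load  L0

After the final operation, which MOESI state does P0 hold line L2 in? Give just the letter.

state = I

step 1: P2: store L1 := 90  ⟶  IIM  (L1)  txn=BusRdX  M[L1]=70
step 2: P0: load  L1  ⟶  SIO  (L1)  txn=BusRd  M[L1]=70
step 3: P0: load  L1  ⟶  SIO  (L1)  txn=∅  M[L1]=70
step 4: P2: load  L1  ⟶  SIO  (L1)  txn=∅  M[L1]=70
step 5: P1: store L1 := 2  ⟶  IMI  (L1)  txn=BusRdX+Flush  M[L1]=90
step 6: P0: store L1 := 77  ⟶  MII  (L1)  txn=BusRdX+Flush  M[L1]=2
step 7: P0: store L0 := 52  ⟶  MII  (L0)  txn=BusRdX  M[L0]=70
step 8: P1: load  L2  ⟶  IEI  (L2)  txn=BusRd  M[L2]=60
step 9: P2: load  L1  ⟶  OIS  (L1)  txn=BusRd  M[L1]=2
step 10: P1: store L2 := 41  ⟶  IMI  (L2)  txn=∅  M[L2]=60
step 11: P1: load  L0  ⟶  OSI  (L0)  txn=BusRd  M[L0]=70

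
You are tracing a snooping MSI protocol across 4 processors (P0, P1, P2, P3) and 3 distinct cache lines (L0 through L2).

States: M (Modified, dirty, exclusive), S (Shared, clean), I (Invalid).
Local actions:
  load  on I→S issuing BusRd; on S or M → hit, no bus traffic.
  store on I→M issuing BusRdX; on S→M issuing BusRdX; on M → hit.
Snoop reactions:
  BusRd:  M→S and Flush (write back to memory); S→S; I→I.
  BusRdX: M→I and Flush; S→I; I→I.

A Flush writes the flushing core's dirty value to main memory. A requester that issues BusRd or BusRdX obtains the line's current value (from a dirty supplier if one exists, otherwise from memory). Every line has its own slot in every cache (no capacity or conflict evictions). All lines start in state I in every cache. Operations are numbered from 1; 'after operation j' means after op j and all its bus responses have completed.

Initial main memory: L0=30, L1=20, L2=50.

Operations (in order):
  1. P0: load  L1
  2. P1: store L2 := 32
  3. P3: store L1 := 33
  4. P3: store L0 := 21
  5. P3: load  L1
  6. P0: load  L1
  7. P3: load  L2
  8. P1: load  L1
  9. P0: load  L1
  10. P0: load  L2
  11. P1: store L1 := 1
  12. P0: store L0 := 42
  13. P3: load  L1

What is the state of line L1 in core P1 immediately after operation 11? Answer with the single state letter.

1. P0: load  L1  bus=[BusRd]  L1: P0=S P1=I P2=I P3=I  mem[L1]=20
2. P1: store L2 := 32  bus=[BusRdX]  L2: P0=I P1=M P2=I P3=I  mem[L2]=50
3. P3: store L1 := 33  bus=[BusRdX]  L1: P0=I P1=I P2=I P3=M  mem[L1]=20
4. P3: store L0 := 21  bus=[BusRdX]  L0: P0=I P1=I P2=I P3=M  mem[L0]=30
5. P3: load  L1  bus=[-]  L1: P0=I P1=I P2=I P3=M  mem[L1]=20
6. P0: load  L1  bus=[BusRd,Flush]  L1: P0=S P1=I P2=I P3=S  mem[L1]=33
7. P3: load  L2  bus=[BusRd,Flush]  L2: P0=I P1=S P2=I P3=S  mem[L2]=32
8. P1: load  L1  bus=[BusRd]  L1: P0=S P1=S P2=I P3=S  mem[L1]=33
9. P0: load  L1  bus=[-]  L1: P0=S P1=S P2=I P3=S  mem[L1]=33
10. P0: load  L2  bus=[BusRd]  L2: P0=S P1=S P2=I P3=S  mem[L2]=32
11. P1: store L1 := 1  bus=[BusRdX]  L1: P0=I P1=M P2=I P3=I  mem[L1]=33
12. P0: store L0 := 42  bus=[BusRdX,Flush]  L0: P0=M P1=I P2=I P3=I  mem[L0]=21
13. P3: load  L1  bus=[BusRd,Flush]  L1: P0=I P1=S P2=I P3=S  mem[L1]=1

state = M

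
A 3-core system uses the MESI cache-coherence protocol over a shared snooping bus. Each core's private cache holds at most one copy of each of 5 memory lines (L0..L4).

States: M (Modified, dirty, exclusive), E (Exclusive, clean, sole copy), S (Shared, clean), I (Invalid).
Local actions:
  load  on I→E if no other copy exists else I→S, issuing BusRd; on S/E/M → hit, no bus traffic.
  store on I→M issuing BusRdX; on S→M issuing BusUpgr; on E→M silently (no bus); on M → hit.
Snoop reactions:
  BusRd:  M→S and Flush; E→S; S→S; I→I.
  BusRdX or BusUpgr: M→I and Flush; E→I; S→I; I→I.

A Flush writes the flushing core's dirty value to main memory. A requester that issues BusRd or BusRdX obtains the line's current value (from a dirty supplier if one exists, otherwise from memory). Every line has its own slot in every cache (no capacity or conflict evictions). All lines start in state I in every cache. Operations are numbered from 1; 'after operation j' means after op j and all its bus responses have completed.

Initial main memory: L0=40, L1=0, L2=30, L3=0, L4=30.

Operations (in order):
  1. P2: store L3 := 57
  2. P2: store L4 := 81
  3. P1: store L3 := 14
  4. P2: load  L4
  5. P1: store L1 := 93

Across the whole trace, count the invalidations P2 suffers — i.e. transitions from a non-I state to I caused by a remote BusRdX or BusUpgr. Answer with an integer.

1. P2: store L3 := 57  bus=[BusRdX]  L3: P0=I P1=I P2=M  mem[L3]=0
2. P2: store L4 := 81  bus=[BusRdX]  L4: P0=I P1=I P2=M  mem[L4]=30
3. P1: store L3 := 14  bus=[BusRdX,Flush]  L3: P0=I P1=M P2=I  mem[L3]=57
4. P2: load  L4  bus=[-]  L4: P0=I P1=I P2=M  mem[L4]=30
5. P1: store L1 := 93  bus=[BusRdX]  L1: P0=I P1=M P2=I  mem[L1]=0

invalidations = 1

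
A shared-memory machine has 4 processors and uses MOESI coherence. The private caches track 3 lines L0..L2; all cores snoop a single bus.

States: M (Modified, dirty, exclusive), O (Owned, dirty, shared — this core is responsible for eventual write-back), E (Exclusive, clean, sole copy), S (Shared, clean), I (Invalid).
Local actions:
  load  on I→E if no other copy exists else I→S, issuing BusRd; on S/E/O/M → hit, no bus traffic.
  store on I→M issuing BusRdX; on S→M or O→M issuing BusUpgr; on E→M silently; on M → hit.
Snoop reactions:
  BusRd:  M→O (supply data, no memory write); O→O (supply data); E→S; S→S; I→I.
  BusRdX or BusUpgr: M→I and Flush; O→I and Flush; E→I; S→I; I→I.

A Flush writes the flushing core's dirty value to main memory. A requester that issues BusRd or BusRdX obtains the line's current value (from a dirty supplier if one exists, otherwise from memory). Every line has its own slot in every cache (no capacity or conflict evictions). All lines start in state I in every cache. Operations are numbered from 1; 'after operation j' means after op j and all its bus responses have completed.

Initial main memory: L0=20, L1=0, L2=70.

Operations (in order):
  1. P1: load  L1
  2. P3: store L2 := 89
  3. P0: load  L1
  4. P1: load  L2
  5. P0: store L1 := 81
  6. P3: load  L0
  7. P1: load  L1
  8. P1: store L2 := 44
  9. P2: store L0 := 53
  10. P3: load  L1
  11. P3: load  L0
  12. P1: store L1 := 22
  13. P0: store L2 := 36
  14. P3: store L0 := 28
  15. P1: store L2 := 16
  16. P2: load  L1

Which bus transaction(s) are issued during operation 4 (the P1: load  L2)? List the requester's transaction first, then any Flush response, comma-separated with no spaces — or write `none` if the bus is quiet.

step 1: P1: load  L1  ⟶  IEII  (L1)  txn=BusRd  M[L1]=0
step 2: P3: store L2 := 89  ⟶  IIIM  (L2)  txn=BusRdX  M[L2]=70
step 3: P0: load  L1  ⟶  SSII  (L1)  txn=BusRd  M[L1]=0
step 4: P1: load  L2  ⟶  ISIO  (L2)  txn=BusRd  M[L2]=70
step 5: P0: store L1 := 81  ⟶  MIII  (L1)  txn=BusUpgr  M[L1]=0
step 6: P3: load  L0  ⟶  IIIE  (L0)  txn=BusRd  M[L0]=20
step 7: P1: load  L1  ⟶  OSII  (L1)  txn=BusRd  M[L1]=0
step 8: P1: store L2 := 44  ⟶  IMII  (L2)  txn=BusUpgr+Flush  M[L2]=89
step 9: P2: store L0 := 53  ⟶  IIMI  (L0)  txn=BusRdX  M[L0]=20
step 10: P3: load  L1  ⟶  OSIS  (L1)  txn=BusRd  M[L1]=0
step 11: P3: load  L0  ⟶  IIOS  (L0)  txn=BusRd  M[L0]=20
step 12: P1: store L1 := 22  ⟶  IMII  (L1)  txn=BusUpgr+Flush  M[L1]=81
step 13: P0: store L2 := 36  ⟶  MIII  (L2)  txn=BusRdX+Flush  M[L2]=44
step 14: P3: store L0 := 28  ⟶  IIIM  (L0)  txn=BusUpgr+Flush  M[L0]=53
step 15: P1: store L2 := 16  ⟶  IMII  (L2)  txn=BusRdX+Flush  M[L2]=36
step 16: P2: load  L1  ⟶  IOSI  (L1)  txn=BusRd  M[L1]=81

bus = BusRd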